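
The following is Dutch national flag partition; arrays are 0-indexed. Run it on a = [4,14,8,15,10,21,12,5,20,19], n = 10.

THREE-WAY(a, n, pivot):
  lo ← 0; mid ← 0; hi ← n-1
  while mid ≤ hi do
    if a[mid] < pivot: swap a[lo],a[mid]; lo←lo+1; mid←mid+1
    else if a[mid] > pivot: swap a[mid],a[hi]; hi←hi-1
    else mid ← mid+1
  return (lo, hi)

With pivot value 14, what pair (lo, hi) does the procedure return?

(5, 5)

lo=0 mid=0 hi=9
4<14: swap(0,0), lo=1 mid=1 ⇒ [4,14,8,15,10,21,12,5,20,19]
14=14: mid=2
8<14: swap(1,2), lo=2 mid=3 ⇒ [4,8,14,15,10,21,12,5,20,19]
15>14: swap(3,9), hi=8 ⇒ [4,8,14,19,10,21,12,5,20,15]
19>14: swap(3,8), hi=7 ⇒ [4,8,14,20,10,21,12,5,19,15]
20>14: swap(3,7), hi=6 ⇒ [4,8,14,5,10,21,12,20,19,15]
5<14: swap(2,3), lo=3 mid=4 ⇒ [4,8,5,14,10,21,12,20,19,15]
10<14: swap(3,4), lo=4 mid=5 ⇒ [4,8,5,10,14,21,12,20,19,15]
21>14: swap(5,6), hi=5 ⇒ [4,8,5,10,14,12,21,20,19,15]
12<14: swap(4,5), lo=5 mid=6 ⇒ [4,8,5,10,12,14,21,20,19,15]
done. lo=5 hi=5; a=[4,8,5,10,12,14,21,20,19,15]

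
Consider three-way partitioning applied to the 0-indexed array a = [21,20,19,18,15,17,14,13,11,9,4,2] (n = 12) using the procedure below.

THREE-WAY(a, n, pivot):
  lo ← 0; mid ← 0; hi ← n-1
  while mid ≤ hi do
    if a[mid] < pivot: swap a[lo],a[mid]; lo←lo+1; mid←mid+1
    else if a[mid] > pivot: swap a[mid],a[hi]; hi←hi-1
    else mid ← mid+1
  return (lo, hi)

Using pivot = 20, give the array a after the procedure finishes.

lo=0 mid=0 hi=11
21>20: swap(0,11), hi=10 ⇒ [2,20,19,18,15,17,14,13,11,9,4,21]
2<20: swap(0,0), lo=1 mid=1 ⇒ [2,20,19,18,15,17,14,13,11,9,4,21]
20=20: mid=2
19<20: swap(1,2), lo=2 mid=3 ⇒ [2,19,20,18,15,17,14,13,11,9,4,21]
18<20: swap(2,3), lo=3 mid=4 ⇒ [2,19,18,20,15,17,14,13,11,9,4,21]
15<20: swap(3,4), lo=4 mid=5 ⇒ [2,19,18,15,20,17,14,13,11,9,4,21]
17<20: swap(4,5), lo=5 mid=6 ⇒ [2,19,18,15,17,20,14,13,11,9,4,21]
14<20: swap(5,6), lo=6 mid=7 ⇒ [2,19,18,15,17,14,20,13,11,9,4,21]
13<20: swap(6,7), lo=7 mid=8 ⇒ [2,19,18,15,17,14,13,20,11,9,4,21]
11<20: swap(7,8), lo=8 mid=9 ⇒ [2,19,18,15,17,14,13,11,20,9,4,21]
9<20: swap(8,9), lo=9 mid=10 ⇒ [2,19,18,15,17,14,13,11,9,20,4,21]
4<20: swap(9,10), lo=10 mid=11 ⇒ [2,19,18,15,17,14,13,11,9,4,20,21]
done. lo=10 hi=10; a=[2,19,18,15,17,14,13,11,9,4,20,21]

[2,19,18,15,17,14,13,11,9,4,20,21]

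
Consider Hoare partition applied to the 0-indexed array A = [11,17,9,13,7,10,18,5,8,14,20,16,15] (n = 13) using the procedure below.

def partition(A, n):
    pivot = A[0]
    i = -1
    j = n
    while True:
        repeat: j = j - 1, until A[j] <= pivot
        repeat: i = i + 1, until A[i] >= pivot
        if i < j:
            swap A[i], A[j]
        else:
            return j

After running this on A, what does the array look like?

pivot=11
j stops at 8 (8), i stops at 0 (11); swap ⇒ [8,17,9,13,7,10,18,5,11,14,20,16,15]
j stops at 7 (5), i stops at 1 (17); swap ⇒ [8,5,9,13,7,10,18,17,11,14,20,16,15]
j stops at 5 (10), i stops at 3 (13); swap ⇒ [8,5,9,10,7,13,18,17,11,14,20,16,15]
j stops at 4, i stops at 5; i≥j ⇒ return 4. A=[8,5,9,10,7,13,18,17,11,14,20,16,15]

[8,5,9,10,7,13,18,17,11,14,20,16,15]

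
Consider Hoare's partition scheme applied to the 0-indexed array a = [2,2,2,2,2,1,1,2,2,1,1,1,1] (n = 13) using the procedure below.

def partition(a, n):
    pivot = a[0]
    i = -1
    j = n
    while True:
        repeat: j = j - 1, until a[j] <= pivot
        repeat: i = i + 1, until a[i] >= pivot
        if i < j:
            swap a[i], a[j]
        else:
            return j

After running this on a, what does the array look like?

pivot = a[0] = 2; i = -1, j = 13
j→12 (a[12]=1≤2), i→0 (a[0]=2≥2); i<j, swap → [1,2,2,2,2,1,1,2,2,1,1,1,2]
j→11 (a[11]=1≤2), i→1 (a[1]=2≥2); i<j, swap → [1,1,2,2,2,1,1,2,2,1,1,2,2]
j→10 (a[10]=1≤2), i→2 (a[2]=2≥2); i<j, swap → [1,1,1,2,2,1,1,2,2,1,2,2,2]
j→9 (a[9]=1≤2), i→3 (a[3]=2≥2); i<j, swap → [1,1,1,1,2,1,1,2,2,2,2,2,2]
j→8 (a[8]=2≤2), i→4 (a[4]=2≥2); i<j, swap → [1,1,1,1,2,1,1,2,2,2,2,2,2]
j→7, i→7; i≥j, return j=7. a = [1,1,1,1,2,1,1,2,2,2,2,2,2]

[1,1,1,1,2,1,1,2,2,2,2,2,2]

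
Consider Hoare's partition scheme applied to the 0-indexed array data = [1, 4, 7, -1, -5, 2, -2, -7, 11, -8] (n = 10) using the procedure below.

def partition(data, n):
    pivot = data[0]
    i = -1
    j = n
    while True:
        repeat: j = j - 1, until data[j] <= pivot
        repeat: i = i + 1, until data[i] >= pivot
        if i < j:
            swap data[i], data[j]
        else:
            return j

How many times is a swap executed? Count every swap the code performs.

pivot = data[0] = 1; i = -1, j = 10
j→9 (data[9]=-8≤1), i→0 (data[0]=1≥1); i<j, swap → [-8, 4, 7, -1, -5, 2, -2, -7, 11, 1]
j→7 (data[7]=-7≤1), i→1 (data[1]=4≥1); i<j, swap → [-8, -7, 7, -1, -5, 2, -2, 4, 11, 1]
j→6 (data[6]=-2≤1), i→2 (data[2]=7≥1); i<j, swap → [-8, -7, -2, -1, -5, 2, 7, 4, 11, 1]
j→4, i→5; i≥j, return j=4. data = [-8, -7, -2, -1, -5, 2, 7, 4, 11, 1]

3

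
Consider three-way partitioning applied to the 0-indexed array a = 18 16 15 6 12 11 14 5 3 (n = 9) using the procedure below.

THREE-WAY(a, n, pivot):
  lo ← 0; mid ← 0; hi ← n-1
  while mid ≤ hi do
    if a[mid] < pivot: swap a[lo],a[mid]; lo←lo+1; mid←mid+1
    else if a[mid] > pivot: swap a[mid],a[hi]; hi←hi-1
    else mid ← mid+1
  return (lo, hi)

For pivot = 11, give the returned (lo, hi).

lo=0 mid=0 hi=8
18>11: swap(0,8), hi=7 ⇒ 3 16 15 6 12 11 14 5 18
3<11: swap(0,0), lo=1 mid=1 ⇒ 3 16 15 6 12 11 14 5 18
16>11: swap(1,7), hi=6 ⇒ 3 5 15 6 12 11 14 16 18
5<11: swap(1,1), lo=2 mid=2 ⇒ 3 5 15 6 12 11 14 16 18
15>11: swap(2,6), hi=5 ⇒ 3 5 14 6 12 11 15 16 18
14>11: swap(2,5), hi=4 ⇒ 3 5 11 6 12 14 15 16 18
11=11: mid=3
6<11: swap(2,3), lo=3 mid=4 ⇒ 3 5 6 11 12 14 15 16 18
12>11: swap(4,4), hi=3 ⇒ 3 5 6 11 12 14 15 16 18
done. lo=3 hi=3; a=3 5 6 11 12 14 15 16 18

(3, 3)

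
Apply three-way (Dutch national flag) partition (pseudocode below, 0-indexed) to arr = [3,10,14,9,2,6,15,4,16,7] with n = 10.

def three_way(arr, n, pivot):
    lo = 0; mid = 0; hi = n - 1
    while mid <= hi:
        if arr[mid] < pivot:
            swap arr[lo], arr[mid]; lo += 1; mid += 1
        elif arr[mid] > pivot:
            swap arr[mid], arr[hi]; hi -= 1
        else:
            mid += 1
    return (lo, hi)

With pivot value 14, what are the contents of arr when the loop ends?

lo=0 mid=0 hi=9
3<14: swap(0,0), lo=1 mid=1 ⇒ [3,10,14,9,2,6,15,4,16,7]
10<14: swap(1,1), lo=2 mid=2 ⇒ [3,10,14,9,2,6,15,4,16,7]
14=14: mid=3
9<14: swap(2,3), lo=3 mid=4 ⇒ [3,10,9,14,2,6,15,4,16,7]
2<14: swap(3,4), lo=4 mid=5 ⇒ [3,10,9,2,14,6,15,4,16,7]
6<14: swap(4,5), lo=5 mid=6 ⇒ [3,10,9,2,6,14,15,4,16,7]
15>14: swap(6,9), hi=8 ⇒ [3,10,9,2,6,14,7,4,16,15]
7<14: swap(5,6), lo=6 mid=7 ⇒ [3,10,9,2,6,7,14,4,16,15]
4<14: swap(6,7), lo=7 mid=8 ⇒ [3,10,9,2,6,7,4,14,16,15]
16>14: swap(8,8), hi=7 ⇒ [3,10,9,2,6,7,4,14,16,15]
done. lo=7 hi=7; arr=[3,10,9,2,6,7,4,14,16,15]

[3,10,9,2,6,7,4,14,16,15]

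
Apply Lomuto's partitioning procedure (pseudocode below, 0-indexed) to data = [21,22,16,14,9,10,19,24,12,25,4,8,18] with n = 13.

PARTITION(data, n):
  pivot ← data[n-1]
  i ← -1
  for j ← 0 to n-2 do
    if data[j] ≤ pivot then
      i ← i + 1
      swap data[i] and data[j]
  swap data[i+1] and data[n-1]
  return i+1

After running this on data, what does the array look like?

[16,14,9,10,12,4,8,18,21,25,22,19,24]

pivot = data[12] = 18; i = -1
j=0: data[0]=21 > 18 → no swap
j=1: data[1]=22 > 18 → no swap
j=2: data[2]=16 ≤ 18 → i=0, swap data[0],data[2] → [16,22,21,14,9,10,19,24,12,25,4,8,18]
j=3: data[3]=14 ≤ 18 → i=1, swap data[1],data[3] → [16,14,21,22,9,10,19,24,12,25,4,8,18]
j=4: data[4]=9 ≤ 18 → i=2, swap data[2],data[4] → [16,14,9,22,21,10,19,24,12,25,4,8,18]
j=5: data[5]=10 ≤ 18 → i=3, swap data[3],data[5] → [16,14,9,10,21,22,19,24,12,25,4,8,18]
j=6: data[6]=19 > 18 → no swap
j=7: data[7]=24 > 18 → no swap
j=8: data[8]=12 ≤ 18 → i=4, swap data[4],data[8] → [16,14,9,10,12,22,19,24,21,25,4,8,18]
j=9: data[9]=25 > 18 → no swap
j=10: data[10]=4 ≤ 18 → i=5, swap data[5],data[10] → [16,14,9,10,12,4,19,24,21,25,22,8,18]
j=11: data[11]=8 ≤ 18 → i=6, swap data[6],data[11] → [16,14,9,10,12,4,8,24,21,25,22,19,18]
final swap data[7],data[12] → [16,14,9,10,12,4,8,18,21,25,22,19,24]; return 7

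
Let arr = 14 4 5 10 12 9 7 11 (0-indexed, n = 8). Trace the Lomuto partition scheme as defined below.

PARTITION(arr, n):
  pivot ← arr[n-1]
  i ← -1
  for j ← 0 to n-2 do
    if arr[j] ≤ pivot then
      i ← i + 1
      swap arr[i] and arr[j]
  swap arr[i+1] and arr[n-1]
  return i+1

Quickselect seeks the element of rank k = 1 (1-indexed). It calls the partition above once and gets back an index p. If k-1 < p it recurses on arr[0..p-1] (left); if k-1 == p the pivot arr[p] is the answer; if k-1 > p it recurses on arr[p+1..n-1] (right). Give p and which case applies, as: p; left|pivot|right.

pivot=11, i=-1
j=0: 14>11, skip
j=1: 4≤11, i=0, swap(0,1) ⇒ 4 14 5 10 12 9 7 11
j=2: 5≤11, i=1, swap(1,2) ⇒ 4 5 14 10 12 9 7 11
j=3: 10≤11, i=2, swap(2,3) ⇒ 4 5 10 14 12 9 7 11
j=4: 12>11, skip
j=5: 9≤11, i=3, swap(3,5) ⇒ 4 5 10 9 12 14 7 11
j=6: 7≤11, i=4, swap(4,6) ⇒ 4 5 10 9 7 14 12 11
swap(5,7) ⇒ 4 5 10 9 7 11 12 14; return 5
p = 5; k-1 = 0 < 5 ⇒ left

5; left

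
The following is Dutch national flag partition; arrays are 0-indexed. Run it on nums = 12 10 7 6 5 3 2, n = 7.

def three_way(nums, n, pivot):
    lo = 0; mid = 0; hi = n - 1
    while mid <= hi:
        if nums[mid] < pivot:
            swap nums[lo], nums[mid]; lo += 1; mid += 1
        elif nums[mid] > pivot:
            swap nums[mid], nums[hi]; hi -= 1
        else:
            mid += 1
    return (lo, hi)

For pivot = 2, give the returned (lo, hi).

(0, 0)

lo=0 mid=0 hi=6
12>2: swap(0,6), hi=5 ⇒ 2 10 7 6 5 3 12
2=2: mid=1
10>2: swap(1,5), hi=4 ⇒ 2 3 7 6 5 10 12
3>2: swap(1,4), hi=3 ⇒ 2 5 7 6 3 10 12
5>2: swap(1,3), hi=2 ⇒ 2 6 7 5 3 10 12
6>2: swap(1,2), hi=1 ⇒ 2 7 6 5 3 10 12
7>2: swap(1,1), hi=0 ⇒ 2 7 6 5 3 10 12
done. lo=0 hi=0; nums=2 7 6 5 3 10 12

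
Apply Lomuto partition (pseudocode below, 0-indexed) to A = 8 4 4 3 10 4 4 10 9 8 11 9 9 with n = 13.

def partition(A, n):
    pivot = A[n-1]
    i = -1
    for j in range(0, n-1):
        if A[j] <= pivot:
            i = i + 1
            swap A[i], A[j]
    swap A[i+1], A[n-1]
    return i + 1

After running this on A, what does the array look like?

8 4 4 3 4 4 9 8 9 9 11 10 10

pivot=9, i=-1
j=0: 8≤9, i=0, swap(0,0) ⇒ 8 4 4 3 10 4 4 10 9 8 11 9 9
j=1: 4≤9, i=1, swap(1,1) ⇒ 8 4 4 3 10 4 4 10 9 8 11 9 9
j=2: 4≤9, i=2, swap(2,2) ⇒ 8 4 4 3 10 4 4 10 9 8 11 9 9
j=3: 3≤9, i=3, swap(3,3) ⇒ 8 4 4 3 10 4 4 10 9 8 11 9 9
j=4: 10>9, skip
j=5: 4≤9, i=4, swap(4,5) ⇒ 8 4 4 3 4 10 4 10 9 8 11 9 9
j=6: 4≤9, i=5, swap(5,6) ⇒ 8 4 4 3 4 4 10 10 9 8 11 9 9
j=7: 10>9, skip
j=8: 9≤9, i=6, swap(6,8) ⇒ 8 4 4 3 4 4 9 10 10 8 11 9 9
j=9: 8≤9, i=7, swap(7,9) ⇒ 8 4 4 3 4 4 9 8 10 10 11 9 9
j=10: 11>9, skip
j=11: 9≤9, i=8, swap(8,11) ⇒ 8 4 4 3 4 4 9 8 9 10 11 10 9
swap(9,12) ⇒ 8 4 4 3 4 4 9 8 9 9 11 10 10; return 9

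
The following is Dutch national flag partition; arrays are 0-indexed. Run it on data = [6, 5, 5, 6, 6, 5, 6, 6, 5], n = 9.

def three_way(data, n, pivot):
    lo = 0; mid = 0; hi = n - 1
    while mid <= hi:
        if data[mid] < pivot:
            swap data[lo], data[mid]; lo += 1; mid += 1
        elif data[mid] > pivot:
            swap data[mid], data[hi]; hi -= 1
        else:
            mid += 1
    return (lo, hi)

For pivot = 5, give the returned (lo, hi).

pivot = 5; lo=0, mid=0, hi=8
data[mid]=6>5: swap data[0],data[8]; hi=7 → [5, 5, 5, 6, 6, 5, 6, 6, 6]
data[mid]=5=5: mid=1
data[mid]=5=5: mid=2
data[mid]=5=5: mid=3
data[mid]=6>5: swap data[3],data[7]; hi=6 → [5, 5, 5, 6, 6, 5, 6, 6, 6]
data[mid]=6>5: swap data[3],data[6]; hi=5 → [5, 5, 5, 6, 6, 5, 6, 6, 6]
data[mid]=6>5: swap data[3],data[5]; hi=4 → [5, 5, 5, 5, 6, 6, 6, 6, 6]
data[mid]=5=5: mid=4
data[mid]=6>5: swap data[4],data[4]; hi=3 → [5, 5, 5, 5, 6, 6, 6, 6, 6]
end: lo=0, hi=3; data = [5, 5, 5, 5, 6, 6, 6, 6, 6]

(0, 3)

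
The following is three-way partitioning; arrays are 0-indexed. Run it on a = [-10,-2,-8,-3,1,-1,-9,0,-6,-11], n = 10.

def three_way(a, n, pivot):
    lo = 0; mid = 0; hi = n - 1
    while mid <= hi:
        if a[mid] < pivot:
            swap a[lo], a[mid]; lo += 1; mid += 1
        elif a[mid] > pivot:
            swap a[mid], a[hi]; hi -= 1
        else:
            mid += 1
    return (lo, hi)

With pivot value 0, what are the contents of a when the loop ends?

[-10,-2,-8,-3,-11,-1,-9,-6,0,1]

pivot = 0; lo=0, mid=0, hi=9
a[mid]=-10<0: swap a[0],a[0]; lo=1,mid=1 → [-10,-2,-8,-3,1,-1,-9,0,-6,-11]
a[mid]=-2<0: swap a[1],a[1]; lo=2,mid=2 → [-10,-2,-8,-3,1,-1,-9,0,-6,-11]
a[mid]=-8<0: swap a[2],a[2]; lo=3,mid=3 → [-10,-2,-8,-3,1,-1,-9,0,-6,-11]
a[mid]=-3<0: swap a[3],a[3]; lo=4,mid=4 → [-10,-2,-8,-3,1,-1,-9,0,-6,-11]
a[mid]=1>0: swap a[4],a[9]; hi=8 → [-10,-2,-8,-3,-11,-1,-9,0,-6,1]
a[mid]=-11<0: swap a[4],a[4]; lo=5,mid=5 → [-10,-2,-8,-3,-11,-1,-9,0,-6,1]
a[mid]=-1<0: swap a[5],a[5]; lo=6,mid=6 → [-10,-2,-8,-3,-11,-1,-9,0,-6,1]
a[mid]=-9<0: swap a[6],a[6]; lo=7,mid=7 → [-10,-2,-8,-3,-11,-1,-9,0,-6,1]
a[mid]=0=0: mid=8
a[mid]=-6<0: swap a[7],a[8]; lo=8,mid=9 → [-10,-2,-8,-3,-11,-1,-9,-6,0,1]
end: lo=8, hi=8; a = [-10,-2,-8,-3,-11,-1,-9,-6,0,1]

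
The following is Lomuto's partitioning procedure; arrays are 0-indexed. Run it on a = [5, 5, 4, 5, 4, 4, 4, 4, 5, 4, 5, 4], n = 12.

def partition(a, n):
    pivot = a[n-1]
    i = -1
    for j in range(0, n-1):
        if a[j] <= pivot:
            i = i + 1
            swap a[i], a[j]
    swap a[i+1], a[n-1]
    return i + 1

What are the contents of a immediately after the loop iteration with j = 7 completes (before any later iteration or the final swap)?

pivot=4, i=-1
j=0: 5>4, skip
j=1: 5>4, skip
j=2: 4≤4, i=0, swap(0,2) ⇒ [4, 5, 5, 5, 4, 4, 4, 4, 5, 4, 5, 4]
j=3: 5>4, skip
j=4: 4≤4, i=1, swap(1,4) ⇒ [4, 4, 5, 5, 5, 4, 4, 4, 5, 4, 5, 4]
j=5: 4≤4, i=2, swap(2,5) ⇒ [4, 4, 4, 5, 5, 5, 4, 4, 5, 4, 5, 4]
j=6: 4≤4, i=3, swap(3,6) ⇒ [4, 4, 4, 4, 5, 5, 5, 4, 5, 4, 5, 4]
j=7: 4≤4, i=4, swap(4,7) ⇒ [4, 4, 4, 4, 4, 5, 5, 5, 5, 4, 5, 4]
(after j=7) a = [4, 4, 4, 4, 4, 5, 5, 5, 5, 4, 5, 4]

[4, 4, 4, 4, 4, 5, 5, 5, 5, 4, 5, 4]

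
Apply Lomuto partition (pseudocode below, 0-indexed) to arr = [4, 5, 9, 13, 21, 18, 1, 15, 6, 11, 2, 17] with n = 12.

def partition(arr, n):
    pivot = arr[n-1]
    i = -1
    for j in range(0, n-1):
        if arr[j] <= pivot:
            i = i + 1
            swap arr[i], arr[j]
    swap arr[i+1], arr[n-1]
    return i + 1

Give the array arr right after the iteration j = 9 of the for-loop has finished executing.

[4, 5, 9, 13, 1, 15, 6, 11, 21, 18, 2, 17]

pivot=17, i=-1
j=0: 4≤17, i=0, swap(0,0) ⇒ [4, 5, 9, 13, 21, 18, 1, 15, 6, 11, 2, 17]
j=1: 5≤17, i=1, swap(1,1) ⇒ [4, 5, 9, 13, 21, 18, 1, 15, 6, 11, 2, 17]
j=2: 9≤17, i=2, swap(2,2) ⇒ [4, 5, 9, 13, 21, 18, 1, 15, 6, 11, 2, 17]
j=3: 13≤17, i=3, swap(3,3) ⇒ [4, 5, 9, 13, 21, 18, 1, 15, 6, 11, 2, 17]
j=4: 21>17, skip
j=5: 18>17, skip
j=6: 1≤17, i=4, swap(4,6) ⇒ [4, 5, 9, 13, 1, 18, 21, 15, 6, 11, 2, 17]
j=7: 15≤17, i=5, swap(5,7) ⇒ [4, 5, 9, 13, 1, 15, 21, 18, 6, 11, 2, 17]
j=8: 6≤17, i=6, swap(6,8) ⇒ [4, 5, 9, 13, 1, 15, 6, 18, 21, 11, 2, 17]
j=9: 11≤17, i=7, swap(7,9) ⇒ [4, 5, 9, 13, 1, 15, 6, 11, 21, 18, 2, 17]
(after j=9) arr = [4, 5, 9, 13, 1, 15, 6, 11, 21, 18, 2, 17]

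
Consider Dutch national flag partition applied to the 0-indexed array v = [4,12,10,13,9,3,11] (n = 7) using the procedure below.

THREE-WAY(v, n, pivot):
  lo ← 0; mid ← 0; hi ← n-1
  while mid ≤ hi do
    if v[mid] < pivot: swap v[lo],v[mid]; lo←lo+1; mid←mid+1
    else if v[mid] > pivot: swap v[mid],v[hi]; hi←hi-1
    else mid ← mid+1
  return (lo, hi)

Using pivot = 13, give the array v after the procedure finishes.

lo=0 mid=0 hi=6
4<13: swap(0,0), lo=1 mid=1 ⇒ [4,12,10,13,9,3,11]
12<13: swap(1,1), lo=2 mid=2 ⇒ [4,12,10,13,9,3,11]
10<13: swap(2,2), lo=3 mid=3 ⇒ [4,12,10,13,9,3,11]
13=13: mid=4
9<13: swap(3,4), lo=4 mid=5 ⇒ [4,12,10,9,13,3,11]
3<13: swap(4,5), lo=5 mid=6 ⇒ [4,12,10,9,3,13,11]
11<13: swap(5,6), lo=6 mid=7 ⇒ [4,12,10,9,3,11,13]
done. lo=6 hi=6; v=[4,12,10,9,3,11,13]

[4,12,10,9,3,11,13]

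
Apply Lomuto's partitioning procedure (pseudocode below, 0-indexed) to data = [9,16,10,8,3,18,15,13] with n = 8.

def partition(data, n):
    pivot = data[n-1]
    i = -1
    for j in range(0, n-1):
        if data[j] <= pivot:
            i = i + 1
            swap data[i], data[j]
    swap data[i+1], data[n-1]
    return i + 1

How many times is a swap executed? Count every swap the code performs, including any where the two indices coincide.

5

pivot = data[7] = 13; i = -1
j=0: data[0]=9 ≤ 13 → i=0, swap data[0],data[0] (no change) → [9,16,10,8,3,18,15,13]
j=1: data[1]=16 > 13 → no swap
j=2: data[2]=10 ≤ 13 → i=1, swap data[1],data[2] → [9,10,16,8,3,18,15,13]
j=3: data[3]=8 ≤ 13 → i=2, swap data[2],data[3] → [9,10,8,16,3,18,15,13]
j=4: data[4]=3 ≤ 13 → i=3, swap data[3],data[4] → [9,10,8,3,16,18,15,13]
j=5: data[5]=18 > 13 → no swap
j=6: data[6]=15 > 13 → no swap
final swap data[4],data[7] → [9,10,8,3,13,18,15,16]; return 4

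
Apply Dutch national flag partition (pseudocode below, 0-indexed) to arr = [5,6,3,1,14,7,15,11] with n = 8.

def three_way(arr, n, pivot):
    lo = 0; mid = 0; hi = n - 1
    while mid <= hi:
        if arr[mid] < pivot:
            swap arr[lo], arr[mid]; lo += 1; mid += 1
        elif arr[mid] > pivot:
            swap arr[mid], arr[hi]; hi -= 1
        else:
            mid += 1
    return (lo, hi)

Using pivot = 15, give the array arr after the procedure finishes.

[5,6,3,1,14,7,11,15]

lo=0 mid=0 hi=7
5<15: swap(0,0), lo=1 mid=1 ⇒ [5,6,3,1,14,7,15,11]
6<15: swap(1,1), lo=2 mid=2 ⇒ [5,6,3,1,14,7,15,11]
3<15: swap(2,2), lo=3 mid=3 ⇒ [5,6,3,1,14,7,15,11]
1<15: swap(3,3), lo=4 mid=4 ⇒ [5,6,3,1,14,7,15,11]
14<15: swap(4,4), lo=5 mid=5 ⇒ [5,6,3,1,14,7,15,11]
7<15: swap(5,5), lo=6 mid=6 ⇒ [5,6,3,1,14,7,15,11]
15=15: mid=7
11<15: swap(6,7), lo=7 mid=8 ⇒ [5,6,3,1,14,7,11,15]
done. lo=7 hi=7; arr=[5,6,3,1,14,7,11,15]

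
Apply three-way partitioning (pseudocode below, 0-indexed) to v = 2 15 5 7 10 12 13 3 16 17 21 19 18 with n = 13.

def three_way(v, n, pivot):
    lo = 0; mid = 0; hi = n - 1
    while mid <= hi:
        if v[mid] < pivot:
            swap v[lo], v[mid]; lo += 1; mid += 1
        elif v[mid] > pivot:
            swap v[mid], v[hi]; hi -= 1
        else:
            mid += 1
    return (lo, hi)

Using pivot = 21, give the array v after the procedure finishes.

2 15 5 7 10 12 13 3 16 17 19 18 21

lo=0 mid=0 hi=12
2<21: swap(0,0), lo=1 mid=1 ⇒ 2 15 5 7 10 12 13 3 16 17 21 19 18
15<21: swap(1,1), lo=2 mid=2 ⇒ 2 15 5 7 10 12 13 3 16 17 21 19 18
5<21: swap(2,2), lo=3 mid=3 ⇒ 2 15 5 7 10 12 13 3 16 17 21 19 18
7<21: swap(3,3), lo=4 mid=4 ⇒ 2 15 5 7 10 12 13 3 16 17 21 19 18
10<21: swap(4,4), lo=5 mid=5 ⇒ 2 15 5 7 10 12 13 3 16 17 21 19 18
12<21: swap(5,5), lo=6 mid=6 ⇒ 2 15 5 7 10 12 13 3 16 17 21 19 18
13<21: swap(6,6), lo=7 mid=7 ⇒ 2 15 5 7 10 12 13 3 16 17 21 19 18
3<21: swap(7,7), lo=8 mid=8 ⇒ 2 15 5 7 10 12 13 3 16 17 21 19 18
16<21: swap(8,8), lo=9 mid=9 ⇒ 2 15 5 7 10 12 13 3 16 17 21 19 18
17<21: swap(9,9), lo=10 mid=10 ⇒ 2 15 5 7 10 12 13 3 16 17 21 19 18
21=21: mid=11
19<21: swap(10,11), lo=11 mid=12 ⇒ 2 15 5 7 10 12 13 3 16 17 19 21 18
18<21: swap(11,12), lo=12 mid=13 ⇒ 2 15 5 7 10 12 13 3 16 17 19 18 21
done. lo=12 hi=12; v=2 15 5 7 10 12 13 3 16 17 19 18 21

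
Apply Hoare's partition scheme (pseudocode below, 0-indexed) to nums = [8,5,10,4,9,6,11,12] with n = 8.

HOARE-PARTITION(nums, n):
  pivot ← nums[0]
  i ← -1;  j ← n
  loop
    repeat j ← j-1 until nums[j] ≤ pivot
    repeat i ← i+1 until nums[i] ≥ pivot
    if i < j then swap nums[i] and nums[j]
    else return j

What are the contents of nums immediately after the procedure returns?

[6,5,4,10,9,8,11,12]

pivot=8
j stops at 5 (6), i stops at 0 (8); swap ⇒ [6,5,10,4,9,8,11,12]
j stops at 3 (4), i stops at 2 (10); swap ⇒ [6,5,4,10,9,8,11,12]
j stops at 2, i stops at 3; i≥j ⇒ return 2. nums=[6,5,4,10,9,8,11,12]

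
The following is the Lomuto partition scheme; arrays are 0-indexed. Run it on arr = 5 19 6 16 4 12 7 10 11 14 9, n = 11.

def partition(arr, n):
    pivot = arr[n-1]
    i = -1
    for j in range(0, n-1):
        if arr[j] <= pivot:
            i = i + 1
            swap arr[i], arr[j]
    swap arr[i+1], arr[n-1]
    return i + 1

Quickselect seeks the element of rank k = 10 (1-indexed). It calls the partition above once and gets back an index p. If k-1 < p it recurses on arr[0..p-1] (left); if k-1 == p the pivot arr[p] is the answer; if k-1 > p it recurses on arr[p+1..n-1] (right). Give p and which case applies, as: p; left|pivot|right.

pivot = arr[10] = 9; i = -1
j=0: arr[0]=5 ≤ 9 → i=0, swap arr[0],arr[0] (no change) → 5 19 6 16 4 12 7 10 11 14 9
j=1: arr[1]=19 > 9 → no swap
j=2: arr[2]=6 ≤ 9 → i=1, swap arr[1],arr[2] → 5 6 19 16 4 12 7 10 11 14 9
j=3: arr[3]=16 > 9 → no swap
j=4: arr[4]=4 ≤ 9 → i=2, swap arr[2],arr[4] → 5 6 4 16 19 12 7 10 11 14 9
j=5: arr[5]=12 > 9 → no swap
j=6: arr[6]=7 ≤ 9 → i=3, swap arr[3],arr[6] → 5 6 4 7 19 12 16 10 11 14 9
j=7: arr[7]=10 > 9 → no swap
j=8: arr[8]=11 > 9 → no swap
j=9: arr[9]=14 > 9 → no swap
final swap arr[4],arr[10] → 5 6 4 7 9 12 16 10 11 14 19; return 4
p = 4; k-1 = 9 > 4 ⇒ right

4; right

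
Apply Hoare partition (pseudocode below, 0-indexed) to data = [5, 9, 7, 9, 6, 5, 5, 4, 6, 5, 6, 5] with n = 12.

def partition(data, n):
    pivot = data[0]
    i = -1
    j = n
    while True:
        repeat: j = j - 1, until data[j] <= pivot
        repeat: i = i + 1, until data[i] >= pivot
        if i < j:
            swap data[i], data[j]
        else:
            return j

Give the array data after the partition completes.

pivot = data[0] = 5; i = -1, j = 12
j→11 (data[11]=5≤5), i→0 (data[0]=5≥5); i<j, swap → [5, 9, 7, 9, 6, 5, 5, 4, 6, 5, 6, 5]
j→9 (data[9]=5≤5), i→1 (data[1]=9≥5); i<j, swap → [5, 5, 7, 9, 6, 5, 5, 4, 6, 9, 6, 5]
j→7 (data[7]=4≤5), i→2 (data[2]=7≥5); i<j, swap → [5, 5, 4, 9, 6, 5, 5, 7, 6, 9, 6, 5]
j→6 (data[6]=5≤5), i→3 (data[3]=9≥5); i<j, swap → [5, 5, 4, 5, 6, 5, 9, 7, 6, 9, 6, 5]
j→5 (data[5]=5≤5), i→4 (data[4]=6≥5); i<j, swap → [5, 5, 4, 5, 5, 6, 9, 7, 6, 9, 6, 5]
j→4, i→5; i≥j, return j=4. data = [5, 5, 4, 5, 5, 6, 9, 7, 6, 9, 6, 5]

[5, 5, 4, 5, 5, 6, 9, 7, 6, 9, 6, 5]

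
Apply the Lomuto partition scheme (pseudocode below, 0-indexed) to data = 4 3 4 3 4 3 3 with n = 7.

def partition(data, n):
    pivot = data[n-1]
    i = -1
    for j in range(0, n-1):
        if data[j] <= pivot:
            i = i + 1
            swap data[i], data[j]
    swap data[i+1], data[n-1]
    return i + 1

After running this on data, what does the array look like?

3 3 3 3 4 4 4

pivot = data[6] = 3; i = -1
j=0: data[0]=4 > 3 → no swap
j=1: data[1]=3 ≤ 3 → i=0, swap data[0],data[1] → 3 4 4 3 4 3 3
j=2: data[2]=4 > 3 → no swap
j=3: data[3]=3 ≤ 3 → i=1, swap data[1],data[3] → 3 3 4 4 4 3 3
j=4: data[4]=4 > 3 → no swap
j=5: data[5]=3 ≤ 3 → i=2, swap data[2],data[5] → 3 3 3 4 4 4 3
final swap data[3],data[6] → 3 3 3 3 4 4 4; return 3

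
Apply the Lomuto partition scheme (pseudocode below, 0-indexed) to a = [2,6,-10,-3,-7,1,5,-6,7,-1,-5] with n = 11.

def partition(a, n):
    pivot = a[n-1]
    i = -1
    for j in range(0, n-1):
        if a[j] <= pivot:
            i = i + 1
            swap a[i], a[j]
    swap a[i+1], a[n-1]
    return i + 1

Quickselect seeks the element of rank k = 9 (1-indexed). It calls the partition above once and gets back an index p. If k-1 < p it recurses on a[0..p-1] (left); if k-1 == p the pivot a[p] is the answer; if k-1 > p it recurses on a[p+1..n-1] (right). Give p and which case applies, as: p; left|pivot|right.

3; right

pivot=-5, i=-1
j=0: 2>-5, skip
j=1: 6>-5, skip
j=2: -10≤-5, i=0, swap(0,2) ⇒ [-10,6,2,-3,-7,1,5,-6,7,-1,-5]
j=3: -3>-5, skip
j=4: -7≤-5, i=1, swap(1,4) ⇒ [-10,-7,2,-3,6,1,5,-6,7,-1,-5]
j=5: 1>-5, skip
j=6: 5>-5, skip
j=7: -6≤-5, i=2, swap(2,7) ⇒ [-10,-7,-6,-3,6,1,5,2,7,-1,-5]
j=8: 7>-5, skip
j=9: -1>-5, skip
swap(3,10) ⇒ [-10,-7,-6,-5,6,1,5,2,7,-1,-3]; return 3
p = 3; k-1 = 8 > 3 ⇒ right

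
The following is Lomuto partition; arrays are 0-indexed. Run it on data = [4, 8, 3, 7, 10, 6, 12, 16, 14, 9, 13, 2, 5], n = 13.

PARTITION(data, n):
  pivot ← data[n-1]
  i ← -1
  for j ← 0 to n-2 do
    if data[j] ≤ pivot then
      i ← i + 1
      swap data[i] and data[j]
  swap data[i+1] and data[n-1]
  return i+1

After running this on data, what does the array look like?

pivot = data[12] = 5; i = -1
j=0: data[0]=4 ≤ 5 → i=0, swap data[0],data[0] (no change) → [4, 8, 3, 7, 10, 6, 12, 16, 14, 9, 13, 2, 5]
j=1: data[1]=8 > 5 → no swap
j=2: data[2]=3 ≤ 5 → i=1, swap data[1],data[2] → [4, 3, 8, 7, 10, 6, 12, 16, 14, 9, 13, 2, 5]
j=3: data[3]=7 > 5 → no swap
j=4: data[4]=10 > 5 → no swap
j=5: data[5]=6 > 5 → no swap
j=6: data[6]=12 > 5 → no swap
j=7: data[7]=16 > 5 → no swap
j=8: data[8]=14 > 5 → no swap
j=9: data[9]=9 > 5 → no swap
j=10: data[10]=13 > 5 → no swap
j=11: data[11]=2 ≤ 5 → i=2, swap data[2],data[11] → [4, 3, 2, 7, 10, 6, 12, 16, 14, 9, 13, 8, 5]
final swap data[3],data[12] → [4, 3, 2, 5, 10, 6, 12, 16, 14, 9, 13, 8, 7]; return 3

[4, 3, 2, 5, 10, 6, 12, 16, 14, 9, 13, 8, 7]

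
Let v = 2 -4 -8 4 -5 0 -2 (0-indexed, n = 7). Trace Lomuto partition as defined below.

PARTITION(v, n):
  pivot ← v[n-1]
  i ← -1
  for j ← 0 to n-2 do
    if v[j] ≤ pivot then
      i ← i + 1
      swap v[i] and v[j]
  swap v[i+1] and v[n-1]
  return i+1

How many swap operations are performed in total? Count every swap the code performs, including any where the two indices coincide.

4

pivot=-2, i=-1
j=0: 2>-2, skip
j=1: -4≤-2, i=0, swap(0,1) ⇒ -4 2 -8 4 -5 0 -2
j=2: -8≤-2, i=1, swap(1,2) ⇒ -4 -8 2 4 -5 0 -2
j=3: 4>-2, skip
j=4: -5≤-2, i=2, swap(2,4) ⇒ -4 -8 -5 4 2 0 -2
j=5: 0>-2, skip
swap(3,6) ⇒ -4 -8 -5 -2 2 0 4; return 3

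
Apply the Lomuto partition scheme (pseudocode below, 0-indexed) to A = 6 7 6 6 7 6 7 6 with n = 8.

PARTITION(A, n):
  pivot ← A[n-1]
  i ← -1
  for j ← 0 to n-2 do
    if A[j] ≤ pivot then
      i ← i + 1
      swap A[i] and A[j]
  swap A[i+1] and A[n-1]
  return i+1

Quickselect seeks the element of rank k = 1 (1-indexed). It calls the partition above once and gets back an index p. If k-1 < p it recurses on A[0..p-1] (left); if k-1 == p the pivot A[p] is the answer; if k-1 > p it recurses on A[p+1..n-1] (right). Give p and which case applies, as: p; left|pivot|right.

pivot = A[7] = 6; i = -1
j=0: A[0]=6 ≤ 6 → i=0, swap A[0],A[0] (no change) → 6 7 6 6 7 6 7 6
j=1: A[1]=7 > 6 → no swap
j=2: A[2]=6 ≤ 6 → i=1, swap A[1],A[2] → 6 6 7 6 7 6 7 6
j=3: A[3]=6 ≤ 6 → i=2, swap A[2],A[3] → 6 6 6 7 7 6 7 6
j=4: A[4]=7 > 6 → no swap
j=5: A[5]=6 ≤ 6 → i=3, swap A[3],A[5] → 6 6 6 6 7 7 7 6
j=6: A[6]=7 > 6 → no swap
final swap A[4],A[7] → 6 6 6 6 6 7 7 7; return 4
p = 4; k-1 = 0 < 4 ⇒ left

4; left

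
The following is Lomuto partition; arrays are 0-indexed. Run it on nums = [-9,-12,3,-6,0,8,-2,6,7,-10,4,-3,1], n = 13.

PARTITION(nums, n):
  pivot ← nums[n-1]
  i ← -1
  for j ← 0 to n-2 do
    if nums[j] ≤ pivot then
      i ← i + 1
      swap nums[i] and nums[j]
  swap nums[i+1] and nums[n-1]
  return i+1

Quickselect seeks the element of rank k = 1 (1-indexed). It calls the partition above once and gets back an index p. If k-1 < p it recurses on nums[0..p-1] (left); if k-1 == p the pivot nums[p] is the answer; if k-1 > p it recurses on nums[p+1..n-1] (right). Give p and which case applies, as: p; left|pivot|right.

pivot = nums[12] = 1; i = -1
j=0: nums[0]=-9 ≤ 1 → i=0, swap nums[0],nums[0] (no change) → [-9,-12,3,-6,0,8,-2,6,7,-10,4,-3,1]
j=1: nums[1]=-12 ≤ 1 → i=1, swap nums[1],nums[1] (no change) → [-9,-12,3,-6,0,8,-2,6,7,-10,4,-3,1]
j=2: nums[2]=3 > 1 → no swap
j=3: nums[3]=-6 ≤ 1 → i=2, swap nums[2],nums[3] → [-9,-12,-6,3,0,8,-2,6,7,-10,4,-3,1]
j=4: nums[4]=0 ≤ 1 → i=3, swap nums[3],nums[4] → [-9,-12,-6,0,3,8,-2,6,7,-10,4,-3,1]
j=5: nums[5]=8 > 1 → no swap
j=6: nums[6]=-2 ≤ 1 → i=4, swap nums[4],nums[6] → [-9,-12,-6,0,-2,8,3,6,7,-10,4,-3,1]
j=7: nums[7]=6 > 1 → no swap
j=8: nums[8]=7 > 1 → no swap
j=9: nums[9]=-10 ≤ 1 → i=5, swap nums[5],nums[9] → [-9,-12,-6,0,-2,-10,3,6,7,8,4,-3,1]
j=10: nums[10]=4 > 1 → no swap
j=11: nums[11]=-3 ≤ 1 → i=6, swap nums[6],nums[11] → [-9,-12,-6,0,-2,-10,-3,6,7,8,4,3,1]
final swap nums[7],nums[12] → [-9,-12,-6,0,-2,-10,-3,1,7,8,4,3,6]; return 7
p = 7; k-1 = 0 < 7 ⇒ left

7; left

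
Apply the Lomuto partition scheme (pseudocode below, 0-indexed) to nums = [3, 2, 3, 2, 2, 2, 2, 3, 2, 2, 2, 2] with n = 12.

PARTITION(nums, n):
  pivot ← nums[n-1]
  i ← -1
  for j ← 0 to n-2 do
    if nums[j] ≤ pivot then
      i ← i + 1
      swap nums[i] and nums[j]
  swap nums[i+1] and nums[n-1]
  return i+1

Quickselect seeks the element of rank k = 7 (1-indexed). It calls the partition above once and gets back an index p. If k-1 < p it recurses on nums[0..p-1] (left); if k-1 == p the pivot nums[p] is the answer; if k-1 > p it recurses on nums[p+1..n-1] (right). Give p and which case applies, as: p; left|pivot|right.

8; left

pivot = nums[11] = 2; i = -1
j=0: nums[0]=3 > 2 → no swap
j=1: nums[1]=2 ≤ 2 → i=0, swap nums[0],nums[1] → [2, 3, 3, 2, 2, 2, 2, 3, 2, 2, 2, 2]
j=2: nums[2]=3 > 2 → no swap
j=3: nums[3]=2 ≤ 2 → i=1, swap nums[1],nums[3] → [2, 2, 3, 3, 2, 2, 2, 3, 2, 2, 2, 2]
j=4: nums[4]=2 ≤ 2 → i=2, swap nums[2],nums[4] → [2, 2, 2, 3, 3, 2, 2, 3, 2, 2, 2, 2]
j=5: nums[5]=2 ≤ 2 → i=3, swap nums[3],nums[5] → [2, 2, 2, 2, 3, 3, 2, 3, 2, 2, 2, 2]
j=6: nums[6]=2 ≤ 2 → i=4, swap nums[4],nums[6] → [2, 2, 2, 2, 2, 3, 3, 3, 2, 2, 2, 2]
j=7: nums[7]=3 > 2 → no swap
j=8: nums[8]=2 ≤ 2 → i=5, swap nums[5],nums[8] → [2, 2, 2, 2, 2, 2, 3, 3, 3, 2, 2, 2]
j=9: nums[9]=2 ≤ 2 → i=6, swap nums[6],nums[9] → [2, 2, 2, 2, 2, 2, 2, 3, 3, 3, 2, 2]
j=10: nums[10]=2 ≤ 2 → i=7, swap nums[7],nums[10] → [2, 2, 2, 2, 2, 2, 2, 2, 3, 3, 3, 2]
final swap nums[8],nums[11] → [2, 2, 2, 2, 2, 2, 2, 2, 2, 3, 3, 3]; return 8
p = 8; k-1 = 6 < 8 ⇒ left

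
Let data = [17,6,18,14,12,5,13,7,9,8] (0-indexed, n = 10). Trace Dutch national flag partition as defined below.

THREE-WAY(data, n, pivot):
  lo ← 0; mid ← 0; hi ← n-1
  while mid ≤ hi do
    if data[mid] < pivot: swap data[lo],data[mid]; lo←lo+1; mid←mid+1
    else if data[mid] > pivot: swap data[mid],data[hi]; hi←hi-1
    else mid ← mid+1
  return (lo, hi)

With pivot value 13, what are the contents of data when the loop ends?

pivot = 13; lo=0, mid=0, hi=9
data[mid]=17>13: swap data[0],data[9]; hi=8 → [8,6,18,14,12,5,13,7,9,17]
data[mid]=8<13: swap data[0],data[0]; lo=1,mid=1 → [8,6,18,14,12,5,13,7,9,17]
data[mid]=6<13: swap data[1],data[1]; lo=2,mid=2 → [8,6,18,14,12,5,13,7,9,17]
data[mid]=18>13: swap data[2],data[8]; hi=7 → [8,6,9,14,12,5,13,7,18,17]
data[mid]=9<13: swap data[2],data[2]; lo=3,mid=3 → [8,6,9,14,12,5,13,7,18,17]
data[mid]=14>13: swap data[3],data[7]; hi=6 → [8,6,9,7,12,5,13,14,18,17]
data[mid]=7<13: swap data[3],data[3]; lo=4,mid=4 → [8,6,9,7,12,5,13,14,18,17]
data[mid]=12<13: swap data[4],data[4]; lo=5,mid=5 → [8,6,9,7,12,5,13,14,18,17]
data[mid]=5<13: swap data[5],data[5]; lo=6,mid=6 → [8,6,9,7,12,5,13,14,18,17]
data[mid]=13=13: mid=7
end: lo=6, hi=6; data = [8,6,9,7,12,5,13,14,18,17]

[8,6,9,7,12,5,13,14,18,17]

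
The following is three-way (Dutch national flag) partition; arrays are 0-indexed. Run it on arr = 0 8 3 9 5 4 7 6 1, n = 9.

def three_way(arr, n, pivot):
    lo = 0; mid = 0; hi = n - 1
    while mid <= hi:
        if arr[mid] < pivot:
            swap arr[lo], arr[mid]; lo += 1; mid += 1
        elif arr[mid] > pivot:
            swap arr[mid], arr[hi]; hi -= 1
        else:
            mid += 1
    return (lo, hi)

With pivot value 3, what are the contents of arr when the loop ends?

0 1 3 5 4 7 6 9 8

lo=0 mid=0 hi=8
0<3: swap(0,0), lo=1 mid=1 ⇒ 0 8 3 9 5 4 7 6 1
8>3: swap(1,8), hi=7 ⇒ 0 1 3 9 5 4 7 6 8
1<3: swap(1,1), lo=2 mid=2 ⇒ 0 1 3 9 5 4 7 6 8
3=3: mid=3
9>3: swap(3,7), hi=6 ⇒ 0 1 3 6 5 4 7 9 8
6>3: swap(3,6), hi=5 ⇒ 0 1 3 7 5 4 6 9 8
7>3: swap(3,5), hi=4 ⇒ 0 1 3 4 5 7 6 9 8
4>3: swap(3,4), hi=3 ⇒ 0 1 3 5 4 7 6 9 8
5>3: swap(3,3), hi=2 ⇒ 0 1 3 5 4 7 6 9 8
done. lo=2 hi=2; arr=0 1 3 5 4 7 6 9 8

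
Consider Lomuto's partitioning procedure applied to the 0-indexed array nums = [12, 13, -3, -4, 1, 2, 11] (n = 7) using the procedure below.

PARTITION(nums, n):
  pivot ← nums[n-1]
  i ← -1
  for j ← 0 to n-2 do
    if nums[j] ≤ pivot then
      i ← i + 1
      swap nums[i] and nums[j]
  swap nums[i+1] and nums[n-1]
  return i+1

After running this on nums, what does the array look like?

[-3, -4, 1, 2, 11, 13, 12]

pivot = nums[6] = 11; i = -1
j=0: nums[0]=12 > 11 → no swap
j=1: nums[1]=13 > 11 → no swap
j=2: nums[2]=-3 ≤ 11 → i=0, swap nums[0],nums[2] → [-3, 13, 12, -4, 1, 2, 11]
j=3: nums[3]=-4 ≤ 11 → i=1, swap nums[1],nums[3] → [-3, -4, 12, 13, 1, 2, 11]
j=4: nums[4]=1 ≤ 11 → i=2, swap nums[2],nums[4] → [-3, -4, 1, 13, 12, 2, 11]
j=5: nums[5]=2 ≤ 11 → i=3, swap nums[3],nums[5] → [-3, -4, 1, 2, 12, 13, 11]
final swap nums[4],nums[6] → [-3, -4, 1, 2, 11, 13, 12]; return 4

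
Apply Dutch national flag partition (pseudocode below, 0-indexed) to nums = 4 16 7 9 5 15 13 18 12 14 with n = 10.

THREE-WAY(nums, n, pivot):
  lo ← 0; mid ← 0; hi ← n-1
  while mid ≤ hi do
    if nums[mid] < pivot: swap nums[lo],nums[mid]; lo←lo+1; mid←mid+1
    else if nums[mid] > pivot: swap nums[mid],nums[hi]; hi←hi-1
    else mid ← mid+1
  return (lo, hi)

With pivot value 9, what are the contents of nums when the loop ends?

pivot = 9; lo=0, mid=0, hi=9
nums[mid]=4<9: swap nums[0],nums[0]; lo=1,mid=1 → 4 16 7 9 5 15 13 18 12 14
nums[mid]=16>9: swap nums[1],nums[9]; hi=8 → 4 14 7 9 5 15 13 18 12 16
nums[mid]=14>9: swap nums[1],nums[8]; hi=7 → 4 12 7 9 5 15 13 18 14 16
nums[mid]=12>9: swap nums[1],nums[7]; hi=6 → 4 18 7 9 5 15 13 12 14 16
nums[mid]=18>9: swap nums[1],nums[6]; hi=5 → 4 13 7 9 5 15 18 12 14 16
nums[mid]=13>9: swap nums[1],nums[5]; hi=4 → 4 15 7 9 5 13 18 12 14 16
nums[mid]=15>9: swap nums[1],nums[4]; hi=3 → 4 5 7 9 15 13 18 12 14 16
nums[mid]=5<9: swap nums[1],nums[1]; lo=2,mid=2 → 4 5 7 9 15 13 18 12 14 16
nums[mid]=7<9: swap nums[2],nums[2]; lo=3,mid=3 → 4 5 7 9 15 13 18 12 14 16
nums[mid]=9=9: mid=4
end: lo=3, hi=3; nums = 4 5 7 9 15 13 18 12 14 16

4 5 7 9 15 13 18 12 14 16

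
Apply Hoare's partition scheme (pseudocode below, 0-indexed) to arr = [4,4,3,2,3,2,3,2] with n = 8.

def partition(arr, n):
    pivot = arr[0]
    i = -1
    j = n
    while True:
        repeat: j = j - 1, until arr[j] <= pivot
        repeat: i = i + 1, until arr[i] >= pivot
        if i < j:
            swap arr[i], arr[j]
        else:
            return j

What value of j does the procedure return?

5

pivot = arr[0] = 4; i = -1, j = 8
j→7 (arr[7]=2≤4), i→0 (arr[0]=4≥4); i<j, swap → [2,4,3,2,3,2,3,4]
j→6 (arr[6]=3≤4), i→1 (arr[1]=4≥4); i<j, swap → [2,3,3,2,3,2,4,4]
j→5, i→6; i≥j, return j=5. arr = [2,3,3,2,3,2,4,4]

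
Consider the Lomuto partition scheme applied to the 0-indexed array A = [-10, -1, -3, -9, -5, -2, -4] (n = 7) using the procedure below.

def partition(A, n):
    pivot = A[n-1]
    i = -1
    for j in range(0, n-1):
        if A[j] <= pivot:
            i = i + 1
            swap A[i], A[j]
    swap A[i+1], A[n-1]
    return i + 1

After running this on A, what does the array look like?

[-10, -9, -5, -4, -3, -2, -1]

pivot = A[6] = -4; i = -1
j=0: A[0]=-10 ≤ -4 → i=0, swap A[0],A[0] (no change) → [-10, -1, -3, -9, -5, -2, -4]
j=1: A[1]=-1 > -4 → no swap
j=2: A[2]=-3 > -4 → no swap
j=3: A[3]=-9 ≤ -4 → i=1, swap A[1],A[3] → [-10, -9, -3, -1, -5, -2, -4]
j=4: A[4]=-5 ≤ -4 → i=2, swap A[2],A[4] → [-10, -9, -5, -1, -3, -2, -4]
j=5: A[5]=-2 > -4 → no swap
final swap A[3],A[6] → [-10, -9, -5, -4, -3, -2, -1]; return 3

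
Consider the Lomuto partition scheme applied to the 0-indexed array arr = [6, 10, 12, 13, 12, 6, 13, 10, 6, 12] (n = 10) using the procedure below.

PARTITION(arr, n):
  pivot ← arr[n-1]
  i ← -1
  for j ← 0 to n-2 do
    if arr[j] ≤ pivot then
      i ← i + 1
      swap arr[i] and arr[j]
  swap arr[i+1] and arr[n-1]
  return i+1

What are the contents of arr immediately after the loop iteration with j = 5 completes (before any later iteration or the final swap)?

pivot = arr[9] = 12; i = -1
j=0: arr[0]=6 ≤ 12 → i=0, swap arr[0],arr[0] (no change) → [6, 10, 12, 13, 12, 6, 13, 10, 6, 12]
j=1: arr[1]=10 ≤ 12 → i=1, swap arr[1],arr[1] (no change) → [6, 10, 12, 13, 12, 6, 13, 10, 6, 12]
j=2: arr[2]=12 ≤ 12 → i=2, swap arr[2],arr[2] (no change) → [6, 10, 12, 13, 12, 6, 13, 10, 6, 12]
j=3: arr[3]=13 > 12 → no swap
j=4: arr[4]=12 ≤ 12 → i=3, swap arr[3],arr[4] → [6, 10, 12, 12, 13, 6, 13, 10, 6, 12]
j=5: arr[5]=6 ≤ 12 → i=4, swap arr[4],arr[5] → [6, 10, 12, 12, 6, 13, 13, 10, 6, 12]
(after j=5) arr = [6, 10, 12, 12, 6, 13, 13, 10, 6, 12]

[6, 10, 12, 12, 6, 13, 13, 10, 6, 12]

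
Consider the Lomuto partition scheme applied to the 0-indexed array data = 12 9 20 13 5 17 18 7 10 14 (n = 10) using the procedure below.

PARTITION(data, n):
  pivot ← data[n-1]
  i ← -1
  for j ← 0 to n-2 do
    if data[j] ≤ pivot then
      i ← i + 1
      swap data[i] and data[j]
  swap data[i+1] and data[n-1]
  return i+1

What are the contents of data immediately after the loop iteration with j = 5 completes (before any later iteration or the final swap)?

12 9 13 5 20 17 18 7 10 14

pivot=14, i=-1
j=0: 12≤14, i=0, swap(0,0) ⇒ 12 9 20 13 5 17 18 7 10 14
j=1: 9≤14, i=1, swap(1,1) ⇒ 12 9 20 13 5 17 18 7 10 14
j=2: 20>14, skip
j=3: 13≤14, i=2, swap(2,3) ⇒ 12 9 13 20 5 17 18 7 10 14
j=4: 5≤14, i=3, swap(3,4) ⇒ 12 9 13 5 20 17 18 7 10 14
j=5: 17>14, skip
(after j=5) data = 12 9 13 5 20 17 18 7 10 14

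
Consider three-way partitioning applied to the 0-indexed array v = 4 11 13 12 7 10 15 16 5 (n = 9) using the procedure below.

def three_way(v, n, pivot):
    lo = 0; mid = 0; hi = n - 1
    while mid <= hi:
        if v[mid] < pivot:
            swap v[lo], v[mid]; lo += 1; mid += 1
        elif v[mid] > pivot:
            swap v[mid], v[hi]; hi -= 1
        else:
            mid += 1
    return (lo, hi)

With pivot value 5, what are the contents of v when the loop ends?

4 5 12 7 10 15 16 13 11

pivot = 5; lo=0, mid=0, hi=8
v[mid]=4<5: swap v[0],v[0]; lo=1,mid=1 → 4 11 13 12 7 10 15 16 5
v[mid]=11>5: swap v[1],v[8]; hi=7 → 4 5 13 12 7 10 15 16 11
v[mid]=5=5: mid=2
v[mid]=13>5: swap v[2],v[7]; hi=6 → 4 5 16 12 7 10 15 13 11
v[mid]=16>5: swap v[2],v[6]; hi=5 → 4 5 15 12 7 10 16 13 11
v[mid]=15>5: swap v[2],v[5]; hi=4 → 4 5 10 12 7 15 16 13 11
v[mid]=10>5: swap v[2],v[4]; hi=3 → 4 5 7 12 10 15 16 13 11
v[mid]=7>5: swap v[2],v[3]; hi=2 → 4 5 12 7 10 15 16 13 11
v[mid]=12>5: swap v[2],v[2]; hi=1 → 4 5 12 7 10 15 16 13 11
end: lo=1, hi=1; v = 4 5 12 7 10 15 16 13 11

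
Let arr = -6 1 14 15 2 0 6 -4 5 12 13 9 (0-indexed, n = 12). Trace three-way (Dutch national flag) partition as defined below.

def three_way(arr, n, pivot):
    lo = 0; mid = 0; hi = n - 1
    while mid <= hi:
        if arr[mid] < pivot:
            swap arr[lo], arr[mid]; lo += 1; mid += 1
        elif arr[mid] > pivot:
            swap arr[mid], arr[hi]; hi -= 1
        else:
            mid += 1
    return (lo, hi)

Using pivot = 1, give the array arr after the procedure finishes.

-6 -4 0 1 2 6 15 5 12 13 9 14

lo=0 mid=0 hi=11
-6<1: swap(0,0), lo=1 mid=1 ⇒ -6 1 14 15 2 0 6 -4 5 12 13 9
1=1: mid=2
14>1: swap(2,11), hi=10 ⇒ -6 1 9 15 2 0 6 -4 5 12 13 14
9>1: swap(2,10), hi=9 ⇒ -6 1 13 15 2 0 6 -4 5 12 9 14
13>1: swap(2,9), hi=8 ⇒ -6 1 12 15 2 0 6 -4 5 13 9 14
12>1: swap(2,8), hi=7 ⇒ -6 1 5 15 2 0 6 -4 12 13 9 14
5>1: swap(2,7), hi=6 ⇒ -6 1 -4 15 2 0 6 5 12 13 9 14
-4<1: swap(1,2), lo=2 mid=3 ⇒ -6 -4 1 15 2 0 6 5 12 13 9 14
15>1: swap(3,6), hi=5 ⇒ -6 -4 1 6 2 0 15 5 12 13 9 14
6>1: swap(3,5), hi=4 ⇒ -6 -4 1 0 2 6 15 5 12 13 9 14
0<1: swap(2,3), lo=3 mid=4 ⇒ -6 -4 0 1 2 6 15 5 12 13 9 14
2>1: swap(4,4), hi=3 ⇒ -6 -4 0 1 2 6 15 5 12 13 9 14
done. lo=3 hi=3; arr=-6 -4 0 1 2 6 15 5 12 13 9 14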